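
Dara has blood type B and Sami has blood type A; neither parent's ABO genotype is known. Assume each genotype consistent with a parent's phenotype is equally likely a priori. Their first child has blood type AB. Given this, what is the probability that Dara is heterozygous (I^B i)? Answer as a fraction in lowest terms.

Possible genotypes: Dara ∈ {I^B I^B, I^B i}; Sami ∈ {I^A I^A, I^A i}.
Weight each parental genotype pair by prior × P(type-AB child):
  I^B I^B × I^A I^A: posterior weight 4/9.
  I^B I^B × I^A i: posterior weight 2/9.
  I^B i × I^A I^A: posterior weight 2/9.
  I^B i × I^A i: posterior weight 1/9.
Sum the posterior weight over pairs where Dara is I^B i: 1/3.

1/3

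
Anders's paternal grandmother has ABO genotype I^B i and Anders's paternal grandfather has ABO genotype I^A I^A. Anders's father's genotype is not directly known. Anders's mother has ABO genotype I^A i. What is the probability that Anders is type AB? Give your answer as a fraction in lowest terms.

Anders's father's ABO genotype from I^B i × I^A I^A: 1/2 I^A I^B, 1/2 I^A i.
Crossing each possibility with the mother I^A i and summing P(type AB): 1/2·1/4 + 1/2·0 = 1/8.

1/8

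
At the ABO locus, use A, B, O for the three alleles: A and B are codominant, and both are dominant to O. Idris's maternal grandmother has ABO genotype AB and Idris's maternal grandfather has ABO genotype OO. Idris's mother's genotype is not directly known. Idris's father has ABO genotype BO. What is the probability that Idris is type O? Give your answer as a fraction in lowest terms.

1/4

Idris's mother's ABO genotype from AB × OO: 1/2 AO, 1/2 BO.
Crossing each possibility with the father BO and summing P(type O): 1/2·1/4 + 1/2·1/4 = 1/4.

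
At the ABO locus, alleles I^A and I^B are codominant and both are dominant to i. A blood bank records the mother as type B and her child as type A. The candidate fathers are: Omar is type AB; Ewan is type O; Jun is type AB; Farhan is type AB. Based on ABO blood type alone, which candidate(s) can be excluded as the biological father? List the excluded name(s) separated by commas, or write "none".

A candidate is excluded only if no genotype consistent with his phenotype could produce a type A child with a type B mother.
Ewan (type O): no genotype consistent with that phenotype can produce a type-A child with a type-B mother.

Ewan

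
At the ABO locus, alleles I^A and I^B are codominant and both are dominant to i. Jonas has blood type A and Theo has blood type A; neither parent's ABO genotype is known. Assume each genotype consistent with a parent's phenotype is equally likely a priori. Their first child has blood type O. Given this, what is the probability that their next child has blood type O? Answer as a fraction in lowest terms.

1/4

Possible genotypes: Jonas ∈ {I^A I^A, I^A i}; Theo ∈ {I^A I^A, I^A i}.
Weight each parental genotype pair by prior × P(type-O child):
  I^A i × I^A i: posterior weight 1; P(next child type O) = 1/4.
Weighted sum = 1/4.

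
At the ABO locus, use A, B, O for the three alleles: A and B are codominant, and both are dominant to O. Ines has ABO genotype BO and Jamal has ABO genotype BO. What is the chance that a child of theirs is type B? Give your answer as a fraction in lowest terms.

ABO cross BO × BO → offspring phenotypes: 1/4 O, 3/4 B.
So P(type B) = 3/4.

3/4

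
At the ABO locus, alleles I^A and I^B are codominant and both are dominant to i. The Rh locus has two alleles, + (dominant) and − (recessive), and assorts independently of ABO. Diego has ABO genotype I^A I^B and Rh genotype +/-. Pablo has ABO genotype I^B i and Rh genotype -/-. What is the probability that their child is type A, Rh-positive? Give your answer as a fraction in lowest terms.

ABO cross I^A I^B × I^B i → offspring phenotypes: 1/4 A, 1/2 B, 1/4 AB.
Rh cross +/- × -/- → 1/2 Rh+, 1/2 Rh-.
Independent loci: P(type A, Rh-positive) = 1/4 × 1/2 = 1/8.

1/8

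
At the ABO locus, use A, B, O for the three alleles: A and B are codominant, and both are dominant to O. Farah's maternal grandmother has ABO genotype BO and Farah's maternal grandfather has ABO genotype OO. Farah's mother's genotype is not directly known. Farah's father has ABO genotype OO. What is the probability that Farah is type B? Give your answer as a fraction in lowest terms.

Farah's mother's ABO genotype from BO × OO: 1/2 BO, 1/2 OO.
Crossing each possibility with the father OO and summing P(type B): 1/2·1/2 + 1/2·0 = 1/4.

1/4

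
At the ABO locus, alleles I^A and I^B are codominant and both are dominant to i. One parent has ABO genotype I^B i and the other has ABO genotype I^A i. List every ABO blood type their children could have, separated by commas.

Gametes from I^B i × I^A i give offspring ABO genotypes I^A I^B, I^A i, I^B i, i i, i.e. phenotypes O, A, B, AB.

O, A, B, AB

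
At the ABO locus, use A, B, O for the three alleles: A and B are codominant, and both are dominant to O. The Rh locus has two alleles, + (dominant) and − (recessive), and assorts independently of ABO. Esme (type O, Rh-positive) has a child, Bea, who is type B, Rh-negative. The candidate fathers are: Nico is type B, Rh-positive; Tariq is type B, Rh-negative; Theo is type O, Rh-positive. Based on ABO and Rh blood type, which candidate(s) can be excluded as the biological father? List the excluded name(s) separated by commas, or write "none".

Theo

A candidate is excluded only if no genotype consistent with his phenotype could produce a type B, Rh-negative child with a type O, Rh-positive mother.
Theo (type O, Rh+): no genotype consistent with that phenotype can produce a type-B Rh- child with a type-O mother.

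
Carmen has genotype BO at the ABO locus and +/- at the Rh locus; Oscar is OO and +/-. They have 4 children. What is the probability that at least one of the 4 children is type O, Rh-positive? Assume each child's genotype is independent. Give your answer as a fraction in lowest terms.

3471/4096

ABO cross BO × OO → 1/2 O, 1/2 B.
Rh cross +/- × +/- → 3/4 Rh+, 1/4 Rh-; so P(type O, Rh-positive) = 1/2 × 3/4 = 3/8 per child.
P(none) = (5/8)^4 = 625/4096; P(at least one) = 1 − 625/4096 = 3471/4096.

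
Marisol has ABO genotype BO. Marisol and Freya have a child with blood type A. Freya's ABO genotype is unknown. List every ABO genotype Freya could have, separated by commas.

AA, AB, AO

For each candidate genotype of Freya, check whether crossing it with BO can produce every observed child phenotype.
  AA → possible child types {A, AB} ✓
  AB → possible child types {A, B, AB} ✓
  AO → possible child types {O, A, B, AB} ✓
  BB → possible child types {B} ✗
  BO → possible child types {O, B} ✗
  OO → possible child types {O, B} ✗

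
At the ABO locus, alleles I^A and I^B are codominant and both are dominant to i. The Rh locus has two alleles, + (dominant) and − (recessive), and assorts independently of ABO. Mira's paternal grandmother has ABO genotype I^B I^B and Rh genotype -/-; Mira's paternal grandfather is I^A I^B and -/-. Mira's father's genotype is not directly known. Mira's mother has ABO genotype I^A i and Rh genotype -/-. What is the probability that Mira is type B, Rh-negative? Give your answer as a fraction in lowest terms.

Mira's father's ABO genotype from I^B I^B × I^A I^B: 1/2 I^A I^B, 1/2 I^B I^B.
Crossing each possibility with the mother I^A i and summing P(type B): 1/2·1/4 + 1/2·1/2 = 3/8.
Similarly for Rh via the father's Rh distribution: P(Rh-) = 1.
Independent loci: 3/8 × 1 = 3/8.

3/8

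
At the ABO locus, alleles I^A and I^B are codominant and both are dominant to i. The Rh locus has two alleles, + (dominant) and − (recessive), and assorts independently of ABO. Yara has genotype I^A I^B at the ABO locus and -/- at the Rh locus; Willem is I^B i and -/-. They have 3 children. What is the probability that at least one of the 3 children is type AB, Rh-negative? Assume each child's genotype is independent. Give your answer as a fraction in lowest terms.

37/64

ABO cross I^A I^B × I^B i → 1/4 A, 1/2 B, 1/4 AB.
Rh cross -/- × -/- → 1 Rh-; so P(type AB, Rh-negative) = 1/4 × 1 = 1/4 per child.
P(none) = (3/4)^3 = 27/64; P(at least one) = 1 − 27/64 = 37/64.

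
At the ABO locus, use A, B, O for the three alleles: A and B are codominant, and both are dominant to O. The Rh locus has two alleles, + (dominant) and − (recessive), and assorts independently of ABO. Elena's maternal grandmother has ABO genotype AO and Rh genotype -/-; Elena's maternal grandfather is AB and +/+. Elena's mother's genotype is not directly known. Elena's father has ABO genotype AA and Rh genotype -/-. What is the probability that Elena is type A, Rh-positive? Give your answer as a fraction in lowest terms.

Elena's mother's ABO genotype from AO × AB: 1/4 AA, 1/4 AB, 1/4 AO, 1/4 BO.
Crossing each possibility with the father AA and summing P(type A): 1/4·1 + 1/4·1/2 + 1/4·1 + 1/4·1/2 = 3/4.
Similarly for Rh via the mother's Rh distribution: P(Rh+) = 1/2.
Independent loci: 3/4 × 1/2 = 3/8.

3/8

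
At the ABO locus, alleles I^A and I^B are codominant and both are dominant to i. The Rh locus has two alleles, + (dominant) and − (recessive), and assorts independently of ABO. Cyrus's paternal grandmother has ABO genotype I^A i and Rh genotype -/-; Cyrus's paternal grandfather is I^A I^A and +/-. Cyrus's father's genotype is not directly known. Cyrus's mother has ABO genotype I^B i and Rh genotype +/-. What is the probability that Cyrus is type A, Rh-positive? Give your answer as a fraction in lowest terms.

Cyrus's father's ABO genotype from I^A i × I^A I^A: 1/2 I^A I^A, 1/2 I^A i.
Crossing each possibility with the mother I^B i and summing P(type A): 1/2·1/2 + 1/2·1/4 = 3/8.
Similarly for Rh via the father's Rh distribution: P(Rh+) = 5/8.
Independent loci: 3/8 × 5/8 = 15/64.

15/64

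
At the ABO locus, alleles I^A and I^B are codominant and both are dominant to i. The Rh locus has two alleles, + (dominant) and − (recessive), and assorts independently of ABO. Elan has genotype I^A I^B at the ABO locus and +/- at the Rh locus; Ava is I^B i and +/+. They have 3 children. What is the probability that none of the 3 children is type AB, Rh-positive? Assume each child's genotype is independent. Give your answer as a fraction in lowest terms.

27/64

ABO cross I^A I^B × I^B i → 1/4 A, 1/2 B, 1/4 AB.
Rh cross +/- × +/+ → 1 Rh+; so P(type AB, Rh-positive) = 1/4 × 1 = 1/4 per child.
P(not type AB, Rh-positive) = 3/4 for one child; (3/4)^3 = 27/64.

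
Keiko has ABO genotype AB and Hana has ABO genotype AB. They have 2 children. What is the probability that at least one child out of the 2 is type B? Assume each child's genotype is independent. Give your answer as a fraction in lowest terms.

7/16

ABO cross AB × AB → 1/4 A, 1/4 B, 1/2 AB.
So P(type B) = 1/4 per child.
P(none) = (3/4)^2 = 9/16; P(at least one) = 1 − 9/16 = 7/16.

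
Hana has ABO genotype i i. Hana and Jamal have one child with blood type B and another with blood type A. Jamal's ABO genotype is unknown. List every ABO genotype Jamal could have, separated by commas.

I^A I^B

For each candidate genotype of Jamal, check whether crossing it with i i can produce every observed child phenotype.
  I^A I^A → possible child types {A} ✗
  I^A I^B → possible child types {A, B} ✓
  I^A i → possible child types {O, A} ✗
  I^B I^B → possible child types {B} ✗
  I^B i → possible child types {O, B} ✗
  i i → possible child types {O} ✗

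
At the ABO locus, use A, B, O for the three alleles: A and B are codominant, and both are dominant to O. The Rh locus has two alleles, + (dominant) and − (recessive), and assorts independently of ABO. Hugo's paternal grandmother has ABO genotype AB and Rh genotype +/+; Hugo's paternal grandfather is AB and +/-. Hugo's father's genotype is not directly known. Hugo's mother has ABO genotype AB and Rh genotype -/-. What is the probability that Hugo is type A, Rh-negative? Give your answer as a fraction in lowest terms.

Hugo's father's ABO genotype from AB × AB: 1/4 AA, 1/2 AB, 1/4 BB.
Crossing each possibility with the mother AB and summing P(type A): 1/4·1/2 + 1/2·1/4 + 1/4·0 = 1/4.
Similarly for Rh via the father's Rh distribution: P(Rh-) = 1/4.
Independent loci: 1/4 × 1/4 = 1/16.

1/16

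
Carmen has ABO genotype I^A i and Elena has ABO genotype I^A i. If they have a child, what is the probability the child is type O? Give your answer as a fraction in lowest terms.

1/4

ABO cross I^A i × I^A i → offspring phenotypes: 1/4 O, 3/4 A.
So P(type O) = 1/4.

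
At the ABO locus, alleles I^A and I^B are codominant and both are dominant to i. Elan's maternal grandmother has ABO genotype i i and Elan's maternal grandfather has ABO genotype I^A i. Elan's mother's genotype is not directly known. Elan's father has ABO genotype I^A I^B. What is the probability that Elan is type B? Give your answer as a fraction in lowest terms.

Elan's mother's ABO genotype from i i × I^A i: 1/2 I^A i, 1/2 i i.
Crossing each possibility with the father I^A I^B and summing P(type B): 1/2·1/4 + 1/2·1/2 = 3/8.

3/8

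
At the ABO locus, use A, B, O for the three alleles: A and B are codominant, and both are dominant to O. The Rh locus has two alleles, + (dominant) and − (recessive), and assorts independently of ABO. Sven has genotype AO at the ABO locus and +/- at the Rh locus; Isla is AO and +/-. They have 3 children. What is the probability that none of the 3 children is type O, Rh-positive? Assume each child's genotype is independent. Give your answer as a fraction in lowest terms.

ABO cross AO × AO → 1/4 O, 3/4 A.
Rh cross +/- × +/- → 3/4 Rh+, 1/4 Rh-; so P(type O, Rh-positive) = 1/4 × 3/4 = 3/16 per child.
P(not type O, Rh-positive) = 13/16 for one child; (13/16)^3 = 2197/4096.

2197/4096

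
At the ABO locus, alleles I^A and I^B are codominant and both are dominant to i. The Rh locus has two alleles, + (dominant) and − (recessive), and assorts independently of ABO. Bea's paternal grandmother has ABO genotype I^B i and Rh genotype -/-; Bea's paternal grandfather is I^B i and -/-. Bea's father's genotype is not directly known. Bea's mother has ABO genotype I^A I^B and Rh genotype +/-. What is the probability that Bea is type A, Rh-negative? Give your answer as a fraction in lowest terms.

Bea's father's ABO genotype from I^B i × I^B i: 1/4 I^B I^B, 1/2 I^B i, 1/4 i i.
Crossing each possibility with the mother I^A I^B and summing P(type A): 1/4·0 + 1/2·1/4 + 1/4·1/2 = 1/4.
Similarly for Rh via the father's Rh distribution: P(Rh-) = 1/2.
Independent loci: 1/4 × 1/2 = 1/8.

1/8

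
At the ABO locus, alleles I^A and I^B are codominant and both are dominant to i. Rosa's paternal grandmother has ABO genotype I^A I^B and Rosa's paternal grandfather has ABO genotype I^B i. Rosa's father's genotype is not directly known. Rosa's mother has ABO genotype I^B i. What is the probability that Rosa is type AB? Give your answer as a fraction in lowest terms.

Rosa's father's ABO genotype from I^A I^B × I^B i: 1/4 I^A I^B, 1/4 I^A i, 1/4 I^B I^B, 1/4 I^B i.
Crossing each possibility with the mother I^B i and summing P(type AB): 1/4·1/4 + 1/4·1/4 + 1/4·0 + 1/4·0 = 1/8.

1/8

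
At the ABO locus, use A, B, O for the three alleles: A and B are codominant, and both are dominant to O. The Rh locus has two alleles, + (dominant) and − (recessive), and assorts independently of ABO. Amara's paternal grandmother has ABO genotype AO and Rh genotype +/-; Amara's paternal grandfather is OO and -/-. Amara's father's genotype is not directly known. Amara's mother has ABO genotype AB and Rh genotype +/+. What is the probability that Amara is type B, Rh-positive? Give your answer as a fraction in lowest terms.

3/8

Amara's father's ABO genotype from AO × OO: 1/2 AO, 1/2 OO.
Crossing each possibility with the mother AB and summing P(type B): 1/2·1/4 + 1/2·1/2 = 3/8.
Similarly for Rh via the father's Rh distribution: P(Rh+) = 1.
Independent loci: 3/8 × 1 = 3/8.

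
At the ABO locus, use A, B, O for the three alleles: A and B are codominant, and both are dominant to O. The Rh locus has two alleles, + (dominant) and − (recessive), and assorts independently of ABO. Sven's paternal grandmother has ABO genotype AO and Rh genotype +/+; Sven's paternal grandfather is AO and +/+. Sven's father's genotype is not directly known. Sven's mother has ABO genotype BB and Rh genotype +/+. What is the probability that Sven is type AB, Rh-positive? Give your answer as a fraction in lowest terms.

Sven's father's ABO genotype from AO × AO: 1/4 AA, 1/2 AO, 1/4 OO.
Crossing each possibility with the mother BB and summing P(type AB): 1/4·1 + 1/2·1/2 + 1/4·0 = 1/2.
Similarly for Rh via the father's Rh distribution: P(Rh+) = 1.
Independent loci: 1/2 × 1 = 1/2.

1/2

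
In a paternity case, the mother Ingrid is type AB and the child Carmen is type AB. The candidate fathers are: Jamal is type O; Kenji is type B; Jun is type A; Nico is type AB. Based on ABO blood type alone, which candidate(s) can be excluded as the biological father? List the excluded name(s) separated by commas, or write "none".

Jamal

A candidate is excluded only if no genotype consistent with his phenotype could produce a type AB child with a type AB mother.
Jamal (type O): no genotype consistent with that phenotype can produce a type-AB child with a type-AB mother.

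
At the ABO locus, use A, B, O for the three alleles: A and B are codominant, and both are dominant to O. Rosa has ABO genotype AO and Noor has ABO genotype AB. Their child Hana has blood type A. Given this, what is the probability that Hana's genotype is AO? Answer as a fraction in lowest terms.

1/2

Cross AO × AB → 1/4 AA, 1/4 AB, 1/4 AO, 1/4 BO.
Type-A genotypes among offspring: AA (1/4), AO (1/4); total 1/2.
P(AO | type A) = (1/4) / (1/2) = 1/2.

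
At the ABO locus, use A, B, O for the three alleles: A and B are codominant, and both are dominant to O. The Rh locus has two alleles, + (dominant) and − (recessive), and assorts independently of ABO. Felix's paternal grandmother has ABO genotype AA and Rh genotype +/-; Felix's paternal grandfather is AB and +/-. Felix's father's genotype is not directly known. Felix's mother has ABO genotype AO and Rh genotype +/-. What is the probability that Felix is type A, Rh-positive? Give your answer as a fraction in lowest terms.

Felix's father's ABO genotype from AA × AB: 1/2 AA, 1/2 AB.
Crossing each possibility with the mother AO and summing P(type A): 1/2·1 + 1/2·1/2 = 3/4.
Similarly for Rh via the father's Rh distribution: P(Rh+) = 3/4.
Independent loci: 3/4 × 3/4 = 9/16.

9/16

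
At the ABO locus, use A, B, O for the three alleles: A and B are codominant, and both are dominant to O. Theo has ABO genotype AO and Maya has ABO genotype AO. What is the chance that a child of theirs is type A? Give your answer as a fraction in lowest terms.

ABO cross AO × AO → offspring phenotypes: 1/4 O, 3/4 A.
So P(type A) = 3/4.

3/4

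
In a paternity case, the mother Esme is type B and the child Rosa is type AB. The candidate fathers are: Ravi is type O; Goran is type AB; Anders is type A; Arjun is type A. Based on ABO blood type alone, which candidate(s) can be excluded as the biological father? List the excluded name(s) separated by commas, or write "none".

Ravi

A candidate is excluded only if no genotype consistent with his phenotype could produce a type AB child with a type B mother.
Ravi (type O): no genotype consistent with that phenotype can produce a type-AB child with a type-B mother.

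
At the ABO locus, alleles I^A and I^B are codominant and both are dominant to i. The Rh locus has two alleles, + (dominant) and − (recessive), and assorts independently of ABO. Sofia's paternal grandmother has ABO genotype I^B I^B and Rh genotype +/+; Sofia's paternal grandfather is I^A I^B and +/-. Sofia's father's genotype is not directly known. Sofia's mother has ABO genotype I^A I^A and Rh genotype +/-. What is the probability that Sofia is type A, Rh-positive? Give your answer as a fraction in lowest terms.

7/32

Sofia's father's ABO genotype from I^B I^B × I^A I^B: 1/2 I^A I^B, 1/2 I^B I^B.
Crossing each possibility with the mother I^A I^A and summing P(type A): 1/2·1/2 + 1/2·0 = 1/4.
Similarly for Rh via the father's Rh distribution: P(Rh+) = 7/8.
Independent loci: 1/4 × 7/8 = 7/32.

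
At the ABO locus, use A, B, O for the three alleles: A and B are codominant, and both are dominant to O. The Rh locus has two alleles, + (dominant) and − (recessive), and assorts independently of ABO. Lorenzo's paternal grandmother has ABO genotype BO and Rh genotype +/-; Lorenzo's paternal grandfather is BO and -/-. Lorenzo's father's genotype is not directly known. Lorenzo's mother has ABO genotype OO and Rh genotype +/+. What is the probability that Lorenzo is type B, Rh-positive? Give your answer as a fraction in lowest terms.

Lorenzo's father's ABO genotype from BO × BO: 1/4 BB, 1/2 BO, 1/4 OO.
Crossing each possibility with the mother OO and summing P(type B): 1/4·1 + 1/2·1/2 + 1/4·0 = 1/2.
Similarly for Rh via the father's Rh distribution: P(Rh+) = 1.
Independent loci: 1/2 × 1 = 1/2.

1/2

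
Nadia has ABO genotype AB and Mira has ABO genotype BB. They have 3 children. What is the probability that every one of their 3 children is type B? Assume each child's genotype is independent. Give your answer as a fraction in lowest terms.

1/8

ABO cross AB × BB → 1/2 B, 1/2 AB.
So P(type B) = 1/2 per child.
All 3 independent: (1/2)^3 = 1/8.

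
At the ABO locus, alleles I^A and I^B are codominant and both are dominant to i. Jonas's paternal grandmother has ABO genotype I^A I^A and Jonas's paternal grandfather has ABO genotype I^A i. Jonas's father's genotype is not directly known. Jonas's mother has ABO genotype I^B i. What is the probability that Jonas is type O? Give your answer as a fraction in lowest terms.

1/8

Jonas's father's ABO genotype from I^A I^A × I^A i: 1/2 I^A I^A, 1/2 I^A i.
Crossing each possibility with the mother I^B i and summing P(type O): 1/2·0 + 1/2·1/4 = 1/8.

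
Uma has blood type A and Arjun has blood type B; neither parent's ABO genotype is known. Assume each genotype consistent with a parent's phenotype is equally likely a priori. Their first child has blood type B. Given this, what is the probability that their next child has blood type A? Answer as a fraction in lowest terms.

Possible genotypes: Uma ∈ {I^A I^A, I^A i}; Arjun ∈ {I^B I^B, I^B i}.
Weight each parental genotype pair by prior × P(type-B child):
  I^A i × I^B I^B: posterior weight 2/3; P(next child type A) = 0.
  I^A i × I^B i: posterior weight 1/3; P(next child type A) = 1/4.
Weighted sum = 1/12.

1/12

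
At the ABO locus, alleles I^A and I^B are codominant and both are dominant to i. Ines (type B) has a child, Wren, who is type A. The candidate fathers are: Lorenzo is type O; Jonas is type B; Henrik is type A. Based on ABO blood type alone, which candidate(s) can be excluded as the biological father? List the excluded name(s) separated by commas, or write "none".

Lorenzo, Jonas

A candidate is excluded only if no genotype consistent with his phenotype could produce a type A child with a type B mother.
Lorenzo (type O): no genotype consistent with that phenotype can produce a type-A child with a type-B mother.
Jonas (type B): no genotype consistent with that phenotype can produce a type-A child with a type-B mother.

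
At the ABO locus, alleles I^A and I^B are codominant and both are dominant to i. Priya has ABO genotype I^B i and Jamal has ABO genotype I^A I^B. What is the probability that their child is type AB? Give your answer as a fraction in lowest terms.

ABO cross I^B i × I^A I^B → offspring phenotypes: 1/4 A, 1/2 B, 1/4 AB.
So P(type AB) = 1/4.

1/4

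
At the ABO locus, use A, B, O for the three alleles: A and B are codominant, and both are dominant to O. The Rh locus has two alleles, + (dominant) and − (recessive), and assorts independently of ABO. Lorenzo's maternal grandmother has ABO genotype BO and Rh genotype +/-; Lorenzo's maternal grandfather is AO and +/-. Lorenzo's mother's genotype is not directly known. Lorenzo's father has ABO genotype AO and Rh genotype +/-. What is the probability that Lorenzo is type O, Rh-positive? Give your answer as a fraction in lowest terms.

Lorenzo's mother's ABO genotype from BO × AO: 1/4 AB, 1/4 AO, 1/4 BO, 1/4 OO.
Crossing each possibility with the father AO and summing P(type O): 1/4·0 + 1/4·1/4 + 1/4·1/4 + 1/4·1/2 = 1/4.
Similarly for Rh via the mother's Rh distribution: P(Rh+) = 3/4.
Independent loci: 1/4 × 3/4 = 3/16.

3/16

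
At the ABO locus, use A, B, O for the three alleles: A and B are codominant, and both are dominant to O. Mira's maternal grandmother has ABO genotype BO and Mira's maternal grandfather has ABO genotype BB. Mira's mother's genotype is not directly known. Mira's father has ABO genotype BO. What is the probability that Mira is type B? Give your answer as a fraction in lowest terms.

7/8

Mira's mother's ABO genotype from BO × BB: 1/2 BB, 1/2 BO.
Crossing each possibility with the father BO and summing P(type B): 1/2·1 + 1/2·3/4 = 7/8.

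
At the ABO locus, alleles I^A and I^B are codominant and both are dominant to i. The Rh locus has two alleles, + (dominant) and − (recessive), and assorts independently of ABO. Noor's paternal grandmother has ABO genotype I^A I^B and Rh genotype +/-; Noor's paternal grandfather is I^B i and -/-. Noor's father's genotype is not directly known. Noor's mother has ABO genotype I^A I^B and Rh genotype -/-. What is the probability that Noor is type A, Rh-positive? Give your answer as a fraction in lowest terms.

Noor's father's ABO genotype from I^A I^B × I^B i: 1/4 I^A I^B, 1/4 I^A i, 1/4 I^B I^B, 1/4 I^B i.
Crossing each possibility with the mother I^A I^B and summing P(type A): 1/4·1/4 + 1/4·1/2 + 1/4·0 + 1/4·1/4 = 1/4.
Similarly for Rh via the father's Rh distribution: P(Rh+) = 1/4.
Independent loci: 1/4 × 1/4 = 1/16.

1/16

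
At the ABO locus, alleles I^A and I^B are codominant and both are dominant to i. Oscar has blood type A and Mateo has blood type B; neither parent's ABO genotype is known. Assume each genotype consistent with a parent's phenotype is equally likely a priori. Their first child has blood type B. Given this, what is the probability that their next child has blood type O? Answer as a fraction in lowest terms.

1/12

Possible genotypes: Oscar ∈ {I^A I^A, I^A i}; Mateo ∈ {I^B I^B, I^B i}.
Weight each parental genotype pair by prior × P(type-B child):
  I^A i × I^B I^B: posterior weight 2/3; P(next child type O) = 0.
  I^A i × I^B i: posterior weight 1/3; P(next child type O) = 1/4.
Weighted sum = 1/12.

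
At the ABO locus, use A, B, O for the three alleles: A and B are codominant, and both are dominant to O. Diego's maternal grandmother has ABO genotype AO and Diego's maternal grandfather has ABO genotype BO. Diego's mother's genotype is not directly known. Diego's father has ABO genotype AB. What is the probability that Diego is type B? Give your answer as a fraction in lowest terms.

3/8

Diego's mother's ABO genotype from AO × BO: 1/4 AB, 1/4 AO, 1/4 BO, 1/4 OO.
Crossing each possibility with the father AB and summing P(type B): 1/4·1/4 + 1/4·1/4 + 1/4·1/2 + 1/4·1/2 = 3/8.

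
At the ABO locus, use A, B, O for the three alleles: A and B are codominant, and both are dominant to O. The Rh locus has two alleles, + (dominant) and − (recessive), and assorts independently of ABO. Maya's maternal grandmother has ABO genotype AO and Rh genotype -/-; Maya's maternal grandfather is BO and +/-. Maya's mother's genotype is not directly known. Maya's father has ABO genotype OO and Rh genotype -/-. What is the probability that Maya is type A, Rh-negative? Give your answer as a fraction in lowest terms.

Maya's mother's ABO genotype from AO × BO: 1/4 AB, 1/4 AO, 1/4 BO, 1/4 OO.
Crossing each possibility with the father OO and summing P(type A): 1/4·1/2 + 1/4·1/2 + 1/4·0 + 1/4·0 = 1/4.
Similarly for Rh via the mother's Rh distribution: P(Rh-) = 3/4.
Independent loci: 1/4 × 3/4 = 3/16.

3/16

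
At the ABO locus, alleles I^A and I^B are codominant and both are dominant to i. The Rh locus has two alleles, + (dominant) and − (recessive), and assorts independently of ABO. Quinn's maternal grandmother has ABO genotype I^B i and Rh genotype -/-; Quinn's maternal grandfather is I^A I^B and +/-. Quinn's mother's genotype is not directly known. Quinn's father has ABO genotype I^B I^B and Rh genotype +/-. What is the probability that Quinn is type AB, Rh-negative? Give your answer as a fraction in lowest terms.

Quinn's mother's ABO genotype from I^B i × I^A I^B: 1/4 I^A I^B, 1/4 I^A i, 1/4 I^B I^B, 1/4 I^B i.
Crossing each possibility with the father I^B I^B and summing P(type AB): 1/4·1/2 + 1/4·1/2 + 1/4·0 + 1/4·0 = 1/4.
Similarly for Rh via the mother's Rh distribution: P(Rh-) = 3/8.
Independent loci: 1/4 × 3/8 = 3/32.

3/32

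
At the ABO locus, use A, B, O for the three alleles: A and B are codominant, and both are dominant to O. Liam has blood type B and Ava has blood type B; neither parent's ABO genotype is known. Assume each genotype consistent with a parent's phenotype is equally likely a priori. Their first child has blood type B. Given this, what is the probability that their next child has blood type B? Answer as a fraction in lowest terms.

19/20

Possible genotypes: Liam ∈ {BB, BO}; Ava ∈ {BB, BO}.
Weight each parental genotype pair by prior × P(type-B child):
  BB × BB: posterior weight 4/15; P(next child type B) = 1.
  BB × BO: posterior weight 4/15; P(next child type B) = 1.
  BO × BB: posterior weight 4/15; P(next child type B) = 1.
  BO × BO: posterior weight 1/5; P(next child type B) = 3/4.
Weighted sum = 19/20.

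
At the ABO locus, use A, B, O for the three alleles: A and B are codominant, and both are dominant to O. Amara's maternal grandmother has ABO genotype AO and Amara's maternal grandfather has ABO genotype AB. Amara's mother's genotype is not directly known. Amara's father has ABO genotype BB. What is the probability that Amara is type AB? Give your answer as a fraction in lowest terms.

1/2

Amara's mother's ABO genotype from AO × AB: 1/4 AA, 1/4 AB, 1/4 AO, 1/4 BO.
Crossing each possibility with the father BB and summing P(type AB): 1/4·1 + 1/4·1/2 + 1/4·1/2 + 1/4·0 = 1/2.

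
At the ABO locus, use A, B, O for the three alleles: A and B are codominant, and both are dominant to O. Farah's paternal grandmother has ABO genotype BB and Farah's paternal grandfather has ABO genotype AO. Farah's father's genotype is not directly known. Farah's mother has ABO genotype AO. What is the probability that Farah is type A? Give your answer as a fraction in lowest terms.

Farah's father's ABO genotype from BB × AO: 1/2 AB, 1/2 BO.
Crossing each possibility with the mother AO and summing P(type A): 1/2·1/2 + 1/2·1/4 = 3/8.

3/8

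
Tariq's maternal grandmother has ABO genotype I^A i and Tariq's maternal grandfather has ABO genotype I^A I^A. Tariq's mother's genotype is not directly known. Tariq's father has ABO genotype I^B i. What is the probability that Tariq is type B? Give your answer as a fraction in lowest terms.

Tariq's mother's ABO genotype from I^A i × I^A I^A: 1/2 I^A I^A, 1/2 I^A i.
Crossing each possibility with the father I^B i and summing P(type B): 1/2·0 + 1/2·1/4 = 1/8.

1/8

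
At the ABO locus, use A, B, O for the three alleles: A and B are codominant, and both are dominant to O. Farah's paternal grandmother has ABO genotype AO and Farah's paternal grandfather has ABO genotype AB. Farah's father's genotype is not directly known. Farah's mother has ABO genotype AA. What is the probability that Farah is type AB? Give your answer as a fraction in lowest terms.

1/4

Farah's father's ABO genotype from AO × AB: 1/4 AA, 1/4 AB, 1/4 AO, 1/4 BO.
Crossing each possibility with the mother AA and summing P(type AB): 1/4·0 + 1/4·1/2 + 1/4·0 + 1/4·1/2 = 1/4.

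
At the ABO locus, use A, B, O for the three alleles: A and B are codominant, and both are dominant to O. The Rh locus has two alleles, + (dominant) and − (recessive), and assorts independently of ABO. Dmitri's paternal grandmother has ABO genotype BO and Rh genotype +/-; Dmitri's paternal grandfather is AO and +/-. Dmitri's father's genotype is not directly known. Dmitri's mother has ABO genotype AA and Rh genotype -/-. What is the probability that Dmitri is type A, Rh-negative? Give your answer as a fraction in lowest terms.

3/8

Dmitri's father's ABO genotype from BO × AO: 1/4 AB, 1/4 AO, 1/4 BO, 1/4 OO.
Crossing each possibility with the mother AA and summing P(type A): 1/4·1/2 + 1/4·1 + 1/4·1/2 + 1/4·1 = 3/4.
Similarly for Rh via the father's Rh distribution: P(Rh-) = 1/2.
Independent loci: 3/4 × 1/2 = 3/8.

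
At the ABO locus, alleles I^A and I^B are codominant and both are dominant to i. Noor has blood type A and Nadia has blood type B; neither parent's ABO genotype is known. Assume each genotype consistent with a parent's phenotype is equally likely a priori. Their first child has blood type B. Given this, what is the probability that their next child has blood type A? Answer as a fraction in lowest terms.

1/12

Possible genotypes: Noor ∈ {I^A I^A, I^A i}; Nadia ∈ {I^B I^B, I^B i}.
Weight each parental genotype pair by prior × P(type-B child):
  I^A i × I^B I^B: posterior weight 2/3; P(next child type A) = 0.
  I^A i × I^B i: posterior weight 1/3; P(next child type A) = 1/4.
Weighted sum = 1/12.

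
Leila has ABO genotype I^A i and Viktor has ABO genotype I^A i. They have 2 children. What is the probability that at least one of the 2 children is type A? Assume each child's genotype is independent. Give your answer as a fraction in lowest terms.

15/16

ABO cross I^A i × I^A i → 1/4 O, 3/4 A.
So P(type A) = 3/4 per child.
P(none) = (1/4)^2 = 1/16; P(at least one) = 1 − 1/16 = 15/16.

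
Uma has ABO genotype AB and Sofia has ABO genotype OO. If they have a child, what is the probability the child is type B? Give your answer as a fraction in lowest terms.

1/2

ABO cross AB × OO → offspring phenotypes: 1/2 A, 1/2 B.
So P(type B) = 1/2.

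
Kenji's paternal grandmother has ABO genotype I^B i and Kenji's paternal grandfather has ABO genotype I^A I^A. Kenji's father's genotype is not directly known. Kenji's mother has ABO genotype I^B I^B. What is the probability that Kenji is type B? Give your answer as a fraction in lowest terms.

Kenji's father's ABO genotype from I^B i × I^A I^A: 1/2 I^A I^B, 1/2 I^A i.
Crossing each possibility with the mother I^B I^B and summing P(type B): 1/2·1/2 + 1/2·1/2 = 1/2.

1/2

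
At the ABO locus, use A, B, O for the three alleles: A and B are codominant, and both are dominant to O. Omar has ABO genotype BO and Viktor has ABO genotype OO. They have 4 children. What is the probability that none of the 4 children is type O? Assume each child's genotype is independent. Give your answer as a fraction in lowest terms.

ABO cross BO × OO → 1/2 O, 1/2 B.
So P(type O) = 1/2 per child.
P(not type O) = 1/2 for one child; (1/2)^4 = 1/16.

1/16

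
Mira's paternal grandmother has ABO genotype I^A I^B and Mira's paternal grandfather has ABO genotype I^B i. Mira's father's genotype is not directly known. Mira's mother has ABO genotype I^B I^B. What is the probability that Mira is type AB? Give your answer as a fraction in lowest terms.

Mira's father's ABO genotype from I^A I^B × I^B i: 1/4 I^A I^B, 1/4 I^A i, 1/4 I^B I^B, 1/4 I^B i.
Crossing each possibility with the mother I^B I^B and summing P(type AB): 1/4·1/2 + 1/4·1/2 + 1/4·0 + 1/4·0 = 1/4.

1/4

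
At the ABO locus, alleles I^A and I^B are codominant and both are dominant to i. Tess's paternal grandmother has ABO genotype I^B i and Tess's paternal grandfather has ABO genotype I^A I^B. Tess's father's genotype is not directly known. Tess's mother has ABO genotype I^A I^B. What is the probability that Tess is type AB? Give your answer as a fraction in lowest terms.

3/8

Tess's father's ABO genotype from I^B i × I^A I^B: 1/4 I^A I^B, 1/4 I^A i, 1/4 I^B I^B, 1/4 I^B i.
Crossing each possibility with the mother I^A I^B and summing P(type AB): 1/4·1/2 + 1/4·1/4 + 1/4·1/2 + 1/4·1/4 = 3/8.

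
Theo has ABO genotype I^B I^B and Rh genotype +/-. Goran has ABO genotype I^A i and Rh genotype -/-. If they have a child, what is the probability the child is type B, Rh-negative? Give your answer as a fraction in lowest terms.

1/4

ABO cross I^B I^B × I^A i → offspring phenotypes: 1/2 B, 1/2 AB.
Rh cross +/- × -/- → 1/2 Rh+, 1/2 Rh-.
Independent loci: P(type B, Rh-negative) = 1/2 × 1/2 = 1/4.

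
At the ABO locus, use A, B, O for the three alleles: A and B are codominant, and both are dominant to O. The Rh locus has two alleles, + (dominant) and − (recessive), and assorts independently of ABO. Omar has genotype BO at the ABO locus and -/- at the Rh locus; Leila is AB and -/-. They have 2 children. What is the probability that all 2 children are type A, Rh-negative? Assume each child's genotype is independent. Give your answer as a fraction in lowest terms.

ABO cross BO × AB → 1/4 A, 1/2 B, 1/4 AB.
Rh cross -/- × -/- → 1 Rh-; so P(type A, Rh-negative) = 1/4 × 1 = 1/4 per child.
All 2 independent: (1/4)^2 = 1/16.

1/16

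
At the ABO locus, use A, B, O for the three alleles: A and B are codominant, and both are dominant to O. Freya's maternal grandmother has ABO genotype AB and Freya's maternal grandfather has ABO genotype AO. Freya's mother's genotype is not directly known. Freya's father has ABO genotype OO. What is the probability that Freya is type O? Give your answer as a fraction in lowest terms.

Freya's mother's ABO genotype from AB × AO: 1/4 AA, 1/4 AB, 1/4 AO, 1/4 BO.
Crossing each possibility with the father OO and summing P(type O): 1/4·0 + 1/4·0 + 1/4·1/2 + 1/4·1/2 = 1/4.

1/4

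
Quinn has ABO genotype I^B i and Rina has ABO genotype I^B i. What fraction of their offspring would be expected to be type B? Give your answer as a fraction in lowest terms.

ABO cross I^B i × I^B i → offspring phenotypes: 1/4 O, 3/4 B.
So P(type B) = 3/4.

3/4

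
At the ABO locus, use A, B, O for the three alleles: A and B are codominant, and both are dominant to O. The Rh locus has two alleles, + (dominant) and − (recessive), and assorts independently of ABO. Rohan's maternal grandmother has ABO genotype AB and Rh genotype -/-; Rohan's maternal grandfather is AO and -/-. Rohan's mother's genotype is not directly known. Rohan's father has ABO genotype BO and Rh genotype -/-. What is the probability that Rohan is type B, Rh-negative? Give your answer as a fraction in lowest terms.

3/8

Rohan's mother's ABO genotype from AB × AO: 1/4 AA, 1/4 AB, 1/4 AO, 1/4 BO.
Crossing each possibility with the father BO and summing P(type B): 1/4·0 + 1/4·1/2 + 1/4·1/4 + 1/4·3/4 = 3/8.
Similarly for Rh via the mother's Rh distribution: P(Rh-) = 1.
Independent loci: 3/8 × 1 = 3/8.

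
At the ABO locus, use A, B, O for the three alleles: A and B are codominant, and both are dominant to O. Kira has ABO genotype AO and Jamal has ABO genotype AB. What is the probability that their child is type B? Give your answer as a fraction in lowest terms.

1/4

ABO cross AO × AB → offspring phenotypes: 1/2 A, 1/4 B, 1/4 AB.
So P(type B) = 1/4.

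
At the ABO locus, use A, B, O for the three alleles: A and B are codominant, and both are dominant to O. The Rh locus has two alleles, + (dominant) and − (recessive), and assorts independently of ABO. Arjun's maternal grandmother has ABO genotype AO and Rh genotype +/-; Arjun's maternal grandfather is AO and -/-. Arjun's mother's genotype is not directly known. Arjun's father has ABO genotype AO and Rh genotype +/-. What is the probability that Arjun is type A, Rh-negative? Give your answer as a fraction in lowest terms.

Arjun's mother's ABO genotype from AO × AO: 1/4 AA, 1/2 AO, 1/4 OO.
Crossing each possibility with the father AO and summing P(type A): 1/4·1 + 1/2·3/4 + 1/4·1/2 = 3/4.
Similarly for Rh via the mother's Rh distribution: P(Rh-) = 3/8.
Independent loci: 3/4 × 3/8 = 9/32.

9/32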